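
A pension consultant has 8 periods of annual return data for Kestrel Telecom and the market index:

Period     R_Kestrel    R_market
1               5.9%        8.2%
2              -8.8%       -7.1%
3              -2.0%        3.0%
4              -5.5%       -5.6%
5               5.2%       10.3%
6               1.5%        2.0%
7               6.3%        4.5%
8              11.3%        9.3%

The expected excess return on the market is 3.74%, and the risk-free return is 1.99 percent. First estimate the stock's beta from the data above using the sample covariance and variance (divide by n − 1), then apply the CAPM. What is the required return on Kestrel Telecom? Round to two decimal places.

Mean R_i = (5.9 − 8.8 − 2.0 − 5.5 + 5.2 + 1.5 + 6.3 + 11.3) / 8 = 1.7375%
Mean R_m = (8.2 − 7.1 + 3.0 − 5.6 + 10.3 + 2.0 + 4.5 + 9.3) / 8 = 3.0750%
Σ(R_i − R̄_i)(R_m − R̄_m) = 282.9175  ⇒  Cov = 282.9175 / 7 = 40.4168
Σ(R_m − R̄_m)² = 299.1950  ⇒  Var(R_m) = 299.1950 / 7 = 42.7421
β = Cov / Var(R_m) = 40.4168 / 42.7421 = 0.9456
E(R) = R_f + β × MRP = 1.99% + 0.9456 × 3.74% = 5.53%

5.53%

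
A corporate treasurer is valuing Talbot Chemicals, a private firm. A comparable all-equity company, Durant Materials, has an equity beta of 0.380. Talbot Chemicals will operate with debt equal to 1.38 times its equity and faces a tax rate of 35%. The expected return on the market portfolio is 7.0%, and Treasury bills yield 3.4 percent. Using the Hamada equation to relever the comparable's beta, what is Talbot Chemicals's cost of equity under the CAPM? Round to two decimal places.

β_L = β_U × [1 + (1 − t)(D/E)] = 0.380 × [1 + (1 − 0.35) × 1.38]
    = 0.380 × [1 + 0.65 × 1.38] = 0.380 × 1.8970 = 0.7209
MRP = 7.0% − 3.4% = 3.60%
E(R) = R_f + β_L × MRP = 3.4% + 0.7209 × 3.6% = 6.00%

6.00%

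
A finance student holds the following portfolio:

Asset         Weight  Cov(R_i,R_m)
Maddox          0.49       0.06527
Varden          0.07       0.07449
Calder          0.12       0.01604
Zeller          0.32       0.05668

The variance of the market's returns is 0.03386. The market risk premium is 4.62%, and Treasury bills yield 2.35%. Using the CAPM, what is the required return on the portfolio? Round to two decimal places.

β_Maddox = 0.06527 / 0.03386 = 1.9276
β_Varden = 0.07449 / 0.03386 = 2.1999
β_Calder = 0.01604 / 0.03386 = 0.4737
β_Zeller = 0.05668 / 0.03386 = 1.6740
β_P = Σ w_i β_i = 0.49×1.9276 + 0.07×2.1999 + 0.12×0.4737 + 0.32×1.6740 = 1.6910
E(R_P) = R_f + β_P × MRP = 2.35% + 1.6910 × 4.62% = 10.16%

10.16%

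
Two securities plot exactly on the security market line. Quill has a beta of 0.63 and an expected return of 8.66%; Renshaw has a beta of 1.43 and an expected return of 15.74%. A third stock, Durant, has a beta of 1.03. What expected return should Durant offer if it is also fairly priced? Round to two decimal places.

12.20%

MRP (SML slope) = (15.74% − 8.66%) / (1.43 − 0.63) = 7.08% / 0.80 = 8.8500%
R_f (intercept) = 8.66% − 0.63 × 8.8500% = 3.0845%
E(R_Durant) = R_f + β × MRP = 3.0845% + 1.03 × 8.8500% = 12.20%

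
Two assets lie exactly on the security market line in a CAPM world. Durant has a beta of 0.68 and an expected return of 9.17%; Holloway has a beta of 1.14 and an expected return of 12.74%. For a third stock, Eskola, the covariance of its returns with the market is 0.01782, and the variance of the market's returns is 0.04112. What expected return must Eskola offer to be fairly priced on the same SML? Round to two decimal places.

7.26%

MRP = (12.74% − 9.17%) / (1.14 − 0.68) = 7.7609%
R_f = 9.17% − 0.68 × 7.7609% = 3.8926%
β_Eskola = Cov / Var(R_m) = 0.01782 / 0.04112 = 0.4334
E(R_Eskola) = R_f + β × MRP = 3.8926% + 0.4334 × 7.7609% = 7.26%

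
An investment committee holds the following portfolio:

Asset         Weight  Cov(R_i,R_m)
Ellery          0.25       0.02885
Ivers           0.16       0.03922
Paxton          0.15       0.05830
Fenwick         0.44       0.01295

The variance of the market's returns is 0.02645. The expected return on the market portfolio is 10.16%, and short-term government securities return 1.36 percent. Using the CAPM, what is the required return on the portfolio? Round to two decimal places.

β_Ellery = 0.02885 / 0.02645 = 1.0907
β_Ivers = 0.03922 / 0.02645 = 1.4828
β_Paxton = 0.05830 / 0.02645 = 2.2042
β_Fenwick = 0.01295 / 0.02645 = 0.4896
β_P = Σ w_i β_i = 0.25×1.0907 + 0.16×1.4828 + 0.15×2.2042 + 0.44×0.4896 = 1.0560
MRP = 10.16% − 1.36% = 8.80%
E(R_P) = R_f + β_P × MRP = 1.36% + 1.0560 × 8.80% = 10.65%

10.65%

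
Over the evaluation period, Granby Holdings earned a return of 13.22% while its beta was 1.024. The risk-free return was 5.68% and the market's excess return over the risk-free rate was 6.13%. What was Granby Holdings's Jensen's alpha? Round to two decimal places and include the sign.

+1.26%

CAPM benchmark = R_f + β(R_m − R_f) = 5.68% + 1.024 × 6.13% = 11.95712%
α = actual − benchmark = 13.22% − 11.95712% = +1.26%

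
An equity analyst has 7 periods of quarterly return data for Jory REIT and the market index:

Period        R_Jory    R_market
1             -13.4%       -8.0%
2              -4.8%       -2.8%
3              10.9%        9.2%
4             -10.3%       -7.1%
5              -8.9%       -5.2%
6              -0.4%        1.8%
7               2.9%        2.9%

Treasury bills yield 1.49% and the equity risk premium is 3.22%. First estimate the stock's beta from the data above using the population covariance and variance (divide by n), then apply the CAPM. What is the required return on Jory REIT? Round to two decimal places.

Mean R_i = (-13.4 − 4.8 + 10.9 − 10.3 − 8.9 − 0.4 + 2.9) / 7 = -3.4286%
Mean R_m = (-8.0 − 2.8 + 9.2 − 7.1 − 5.2 + 1.8 + 2.9) / 7 = -1.3143%
Σ(R_i − R̄_i)(R_m − R̄_m) = 316.4771  ⇒  Cov = 316.4771 / 7 = 45.2110
Σ(R_m − R̄_m)² = 233.4886  ⇒  Var(R_m) = 233.4886 / 7 = 33.3555
β = Cov / Var(R_m) = 45.2110 / 33.3555 = 1.3554
E(R) = R_f + β × MRP = 1.49% + 1.3554 × 3.22% = 5.85%

5.85%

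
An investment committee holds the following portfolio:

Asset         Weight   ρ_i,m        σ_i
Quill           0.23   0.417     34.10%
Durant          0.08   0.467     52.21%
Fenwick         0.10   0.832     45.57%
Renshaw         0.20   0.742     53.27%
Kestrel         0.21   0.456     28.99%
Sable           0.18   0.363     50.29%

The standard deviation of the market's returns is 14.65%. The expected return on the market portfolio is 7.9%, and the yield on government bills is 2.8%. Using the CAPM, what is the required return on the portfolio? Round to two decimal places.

10.80%

β_Quill = 0.417 × 34.10% / 14.65% = 0.9706
β_Durant = 0.467 × 52.21% / 14.65% = 1.6643
β_Fenwick = 0.832 × 45.57% / 14.65% = 2.5880
β_Renshaw = 0.742 × 53.27% / 14.65% = 2.6980
β_Kestrel = 0.456 × 28.99% / 14.65% = 0.9024
β_Sable = 0.363 × 50.29% / 14.65% = 1.2461
β_P = Σ w_i β_i = 0.23×0.9706 + 0.08×1.6643 + 0.10×2.5880 + 0.20×2.6980 + 0.21×0.9024 + 0.18×1.2461 = 1.5686
MRP = 7.9% − 2.8% = 5.10%
E(R_P) = R_f + β_P × MRP = 2.8% + 1.5686 × 5.1% = 10.80%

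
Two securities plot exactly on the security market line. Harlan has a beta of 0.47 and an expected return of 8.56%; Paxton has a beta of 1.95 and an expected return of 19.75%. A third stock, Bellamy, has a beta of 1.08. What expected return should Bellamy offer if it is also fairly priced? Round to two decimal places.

MRP (SML slope) = (19.75% − 8.56%) / (1.95 − 0.47) = 11.19% / 1.48 = 7.5608%
R_f (intercept) = 8.56% − 0.47 × 7.5608% = 5.0064%
E(R_Bellamy) = R_f + β × MRP = 5.0064% + 1.08 × 7.5608% = 13.17%

13.17%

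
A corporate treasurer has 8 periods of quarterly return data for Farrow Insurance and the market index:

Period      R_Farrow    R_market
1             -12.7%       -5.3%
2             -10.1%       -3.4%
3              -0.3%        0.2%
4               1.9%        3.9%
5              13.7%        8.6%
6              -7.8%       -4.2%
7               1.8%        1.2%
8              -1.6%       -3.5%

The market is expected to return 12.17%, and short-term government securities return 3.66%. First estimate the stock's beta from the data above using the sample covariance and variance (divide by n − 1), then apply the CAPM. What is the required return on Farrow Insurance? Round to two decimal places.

17.68%

Mean R_i = (-12.7 − 10.1 − 0.3 + 1.9 + 13.7 − 7.8 + 1.8 − 1.6) / 8 = -1.8875%
Mean R_m = (-5.3 − 3.4 + 0.2 + 3.9 + 8.6 − 4.2 + 1.2 − 3.5) / 8 = -0.3125%
Σ(R_i − R̄_i)(R_m − R̄_m) = 262.6213  ⇒  Cov = 262.6213 / 7 = 37.5173
Σ(R_m − R̄_m)² = 159.4088  ⇒  Var(R_m) = 159.4088 / 7 = 22.7727
β = Cov / Var(R_m) = 37.5173 / 22.7727 = 1.6475
MRP = 12.17% − 3.66% = 8.51%
E(R) = R_f + β × MRP = 3.66% + 1.6475 × 8.51% = 17.68%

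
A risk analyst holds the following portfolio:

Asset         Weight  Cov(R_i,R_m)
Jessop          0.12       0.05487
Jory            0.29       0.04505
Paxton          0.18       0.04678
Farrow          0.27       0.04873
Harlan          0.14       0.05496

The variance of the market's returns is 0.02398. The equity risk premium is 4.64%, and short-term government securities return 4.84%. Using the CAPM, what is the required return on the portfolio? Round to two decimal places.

14.31%

β_Jessop = 0.05487 / 0.02398 = 2.2882
β_Jory = 0.04505 / 0.02398 = 1.8786
β_Paxton = 0.04678 / 0.02398 = 1.9508
β_Farrow = 0.04873 / 0.02398 = 2.0321
β_Harlan = 0.05496 / 0.02398 = 2.2919
β_P = Σ w_i β_i = 0.12×2.2882 + 0.29×1.8786 + 0.18×1.9508 + 0.27×2.0321 + 0.14×2.2919 = 2.0401
E(R_P) = R_f + β_P × MRP = 4.84% + 2.0401 × 4.64% = 14.31%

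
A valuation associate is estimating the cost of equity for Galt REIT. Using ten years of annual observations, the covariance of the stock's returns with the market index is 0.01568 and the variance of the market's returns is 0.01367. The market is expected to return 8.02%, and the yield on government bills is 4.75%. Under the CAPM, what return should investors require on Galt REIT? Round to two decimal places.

8.50%

β = Cov(R_i, R_m) / Var(R_m) = 0.01568 / 0.01367 = 1.1470
MRP = 8.02% − 4.75% = 3.27%
E(R) = R_f + β × MRP = 4.75% + 1.1470 × 3.27% = 8.50%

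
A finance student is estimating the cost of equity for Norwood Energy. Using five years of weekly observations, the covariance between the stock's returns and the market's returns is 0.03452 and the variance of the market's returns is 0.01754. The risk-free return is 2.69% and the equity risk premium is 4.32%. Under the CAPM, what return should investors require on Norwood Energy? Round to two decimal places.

11.19%

β = Cov(R_i, R_m) / Var(R_m) = 0.03452 / 0.01754 = 1.9681
E(R) = R_f + β × MRP = 2.69% + 1.9681 × 4.32% = 11.19%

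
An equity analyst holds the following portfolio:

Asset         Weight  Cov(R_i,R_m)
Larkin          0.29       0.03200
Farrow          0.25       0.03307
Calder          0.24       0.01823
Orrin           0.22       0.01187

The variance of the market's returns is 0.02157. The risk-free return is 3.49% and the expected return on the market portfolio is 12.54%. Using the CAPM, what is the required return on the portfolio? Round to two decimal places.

β_Larkin = 0.03200 / 0.02157 = 1.4835
β_Farrow = 0.03307 / 0.02157 = 1.5331
β_Calder = 0.01823 / 0.02157 = 0.8452
β_Orrin = 0.01187 / 0.02157 = 0.5503
β_P = Σ w_i β_i = 0.29×1.4835 + 0.25×1.5331 + 0.24×0.8452 + 0.22×0.5503 = 1.1374
MRP = 12.54% − 3.49% = 9.05%
E(R_P) = R_f + β_P × MRP = 3.49% + 1.1374 × 9.05% = 13.78%

13.78%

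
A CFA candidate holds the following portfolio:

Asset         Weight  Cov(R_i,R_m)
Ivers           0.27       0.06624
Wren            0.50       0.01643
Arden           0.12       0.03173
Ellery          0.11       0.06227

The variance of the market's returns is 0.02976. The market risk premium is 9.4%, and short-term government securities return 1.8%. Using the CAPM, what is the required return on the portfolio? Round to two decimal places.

β_Ivers = 0.06624 / 0.02976 = 2.2258
β_Wren = 0.01643 / 0.02976 = 0.5521
β_Arden = 0.03173 / 0.02976 = 1.0662
β_Ellery = 0.06227 / 0.02976 = 2.0924
β_P = Σ w_i β_i = 0.27×2.2258 + 0.50×0.5521 + 0.12×1.0662 + 0.11×2.0924 = 1.2351
E(R_P) = R_f + β_P × MRP = 1.8% + 1.2351 × 9.4% = 13.41%

13.41%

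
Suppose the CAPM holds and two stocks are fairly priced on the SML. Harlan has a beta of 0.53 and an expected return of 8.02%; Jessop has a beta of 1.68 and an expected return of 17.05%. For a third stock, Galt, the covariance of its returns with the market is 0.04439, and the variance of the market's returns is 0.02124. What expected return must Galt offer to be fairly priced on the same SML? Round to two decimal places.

MRP = (17.05% − 8.02%) / (1.68 − 0.53) = 7.8522%
R_f = 8.02% − 0.53 × 7.8522% = 3.8583%
β_Galt = Cov / Var(R_m) = 0.04439 / 0.02124 = 2.0899
E(R_Galt) = R_f + β × MRP = 3.8583% + 2.0899 × 7.8522% = 20.27%

20.27%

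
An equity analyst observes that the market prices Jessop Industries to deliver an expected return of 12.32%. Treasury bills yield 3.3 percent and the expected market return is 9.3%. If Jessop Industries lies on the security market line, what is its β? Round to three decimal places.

MRP = 9.3% − 3.3% = 6.00%
β = (E(R) − R_f) / MRP = (12.32% − 3.3%) / 6.0% = 9.02% / 6.0% = 1.503

1.503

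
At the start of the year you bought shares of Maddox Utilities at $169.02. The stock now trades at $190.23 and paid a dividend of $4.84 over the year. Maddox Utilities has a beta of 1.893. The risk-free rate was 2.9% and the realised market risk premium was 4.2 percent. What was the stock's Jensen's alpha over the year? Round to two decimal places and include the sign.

+4.56%

Realised HPR = (P1 + D1 − P0) / P0 = (190.23 + 4.84 − 169.02) / 169.02 = 26.05 / 169.02 = 15.4124%
CAPM required = R_f + β·MRP = 2.9% + 1.893 × 4.2% = 10.8506%
α = realised − required = 15.4124% − 10.8506% = +4.56%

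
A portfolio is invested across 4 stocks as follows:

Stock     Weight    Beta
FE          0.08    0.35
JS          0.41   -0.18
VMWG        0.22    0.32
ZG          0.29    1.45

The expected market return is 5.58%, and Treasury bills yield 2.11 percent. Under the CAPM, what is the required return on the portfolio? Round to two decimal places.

3.65%

β_P = Σ w_i β_i = 0.08×0.35 + 0.41×-0.18 + 0.22×0.32 + 0.29×1.45 = 0.4451
MRP = 5.58% − 2.11% = 3.47%
E(R_P) = R_f + β_P × MRP = 2.11% + 0.4451 × 3.47% = 3.65%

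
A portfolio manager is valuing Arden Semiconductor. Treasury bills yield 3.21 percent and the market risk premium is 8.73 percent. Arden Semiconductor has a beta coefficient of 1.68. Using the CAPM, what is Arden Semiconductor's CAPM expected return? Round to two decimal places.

E(R) = R_f + β × MRP = 3.21% + 1.68 × 8.73% = 17.88%

17.88%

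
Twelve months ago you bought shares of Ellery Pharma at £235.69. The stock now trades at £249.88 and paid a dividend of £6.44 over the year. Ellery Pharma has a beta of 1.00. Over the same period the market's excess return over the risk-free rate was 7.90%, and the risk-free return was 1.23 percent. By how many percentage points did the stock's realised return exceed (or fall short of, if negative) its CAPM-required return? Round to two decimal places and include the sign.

Realised HPR = (P1 + D1 − P0) / P0 = (249.88 + 6.44 − 235.69) / 235.69 = 20.63 / 235.69 = 8.7530%
CAPM required = R_f + β·MRP = 1.23% + 1.00 × 7.90% = 9.1300%
α = realised − required = 8.7530% − 9.1300% = -0.38%

-0.38%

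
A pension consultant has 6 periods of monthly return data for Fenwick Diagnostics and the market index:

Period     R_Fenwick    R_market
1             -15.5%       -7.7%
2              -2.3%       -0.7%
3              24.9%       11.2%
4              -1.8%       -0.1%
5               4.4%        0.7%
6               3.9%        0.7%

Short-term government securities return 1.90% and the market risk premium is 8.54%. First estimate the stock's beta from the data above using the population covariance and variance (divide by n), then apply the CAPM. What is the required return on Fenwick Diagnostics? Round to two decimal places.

Mean R_i = (-15.5 − 2.3 + 24.9 − 1.8 + 4.4 + 3.9) / 6 = 2.2667%
Mean R_m = (-7.7 − 0.7 + 11.2 − 0.1 + 0.7 + 0.7) / 6 = 0.6833%
Σ(R_i − R̄_i)(R_m − R̄_m) = 396.5367  ⇒  Cov = 396.5367 / 6 = 66.0895
Σ(R_m − R̄_m)² = 183.4083  ⇒  Var(R_m) = 183.4083 / 6 = 30.5681
β = Cov / Var(R_m) = 66.0895 / 30.5681 = 2.1620
E(R) = R_f + β × MRP = 1.90% + 2.1620 × 8.54% = 20.36%

20.36%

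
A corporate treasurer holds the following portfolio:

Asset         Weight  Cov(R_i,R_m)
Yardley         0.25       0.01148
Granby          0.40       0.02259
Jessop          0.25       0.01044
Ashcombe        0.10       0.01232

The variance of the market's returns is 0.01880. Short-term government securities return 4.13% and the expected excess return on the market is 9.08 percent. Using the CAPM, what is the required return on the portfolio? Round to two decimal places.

11.74%

β_Yardley = 0.01148 / 0.01880 = 0.6106
β_Granby = 0.02259 / 0.01880 = 1.2016
β_Jessop = 0.01044 / 0.01880 = 0.5553
β_Ashcombe = 0.01232 / 0.01880 = 0.6553
β_P = Σ w_i β_i = 0.25×0.6106 + 0.40×1.2016 + 0.25×0.5553 + 0.10×0.6553 = 0.8376
E(R_P) = R_f + β_P × MRP = 4.13% + 0.8376 × 9.08% = 11.74%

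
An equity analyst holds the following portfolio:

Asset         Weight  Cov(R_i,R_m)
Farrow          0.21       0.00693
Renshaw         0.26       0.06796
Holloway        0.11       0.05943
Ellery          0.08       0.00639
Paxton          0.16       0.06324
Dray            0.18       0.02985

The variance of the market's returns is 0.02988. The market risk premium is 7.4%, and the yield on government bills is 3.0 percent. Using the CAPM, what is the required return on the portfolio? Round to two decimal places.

β_Farrow = 0.00693 / 0.02988 = 0.2319
β_Renshaw = 0.06796 / 0.02988 = 2.2744
β_Holloway = 0.05943 / 0.02988 = 1.9890
β_Ellery = 0.00639 / 0.02988 = 0.2139
β_Paxton = 0.06324 / 0.02988 = 2.1165
β_Dray = 0.02985 / 0.02988 = 0.9990
β_P = Σ w_i β_i = 0.21×0.2319 + 0.26×2.2744 + 0.11×1.9890 + 0.08×0.2139 + 0.16×2.1165 + 0.18×0.9990 = 1.3944
E(R_P) = R_f + β_P × MRP = 3.0% + 1.3944 × 7.4% = 13.32%

13.32%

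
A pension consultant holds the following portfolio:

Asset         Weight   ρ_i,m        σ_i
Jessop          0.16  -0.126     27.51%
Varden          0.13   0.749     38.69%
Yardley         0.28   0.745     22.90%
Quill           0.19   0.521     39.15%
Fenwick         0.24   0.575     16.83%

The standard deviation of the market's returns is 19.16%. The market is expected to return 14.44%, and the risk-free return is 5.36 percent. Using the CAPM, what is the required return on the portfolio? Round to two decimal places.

12.08%

β_Jessop = -0.126 × 27.51% / 19.16% = -0.1809
β_Varden = 0.749 × 38.69% / 19.16% = 1.5125
β_Yardley = 0.745 × 22.90% / 19.16% = 0.8904
β_Quill = 0.521 × 39.15% / 19.16% = 1.0646
β_Fenwick = 0.575 × 16.83% / 19.16% = 0.5051
β_P = Σ w_i β_i = 0.16×-0.1809 + 0.13×1.5125 + 0.28×0.8904 + 0.19×1.0646 + 0.24×0.5051 = 0.7405
MRP = 14.44% − 5.36% = 9.08%
E(R_P) = R_f + β_P × MRP = 5.36% + 0.7405 × 9.08% = 12.08%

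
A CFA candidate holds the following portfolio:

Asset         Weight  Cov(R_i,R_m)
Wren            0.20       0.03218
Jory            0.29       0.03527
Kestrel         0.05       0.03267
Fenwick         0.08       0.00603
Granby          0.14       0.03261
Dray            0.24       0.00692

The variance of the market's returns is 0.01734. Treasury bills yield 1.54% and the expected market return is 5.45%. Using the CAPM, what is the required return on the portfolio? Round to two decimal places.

7.18%

β_Wren = 0.03218 / 0.01734 = 1.8558
β_Jory = 0.03527 / 0.01734 = 2.0340
β_Kestrel = 0.03267 / 0.01734 = 1.8841
β_Fenwick = 0.00603 / 0.01734 = 0.3478
β_Granby = 0.03261 / 0.01734 = 1.8806
β_Dray = 0.00692 / 0.01734 = 0.3991
β_P = Σ w_i β_i = 0.20×1.8558 + 0.29×2.0340 + 0.05×1.8841 + 0.08×0.3478 + 0.14×1.8806 + 0.24×0.3991 = 1.4421
MRP = 5.45% − 1.54% = 3.91%
E(R_P) = R_f + β_P × MRP = 1.54% + 1.4421 × 3.91% = 7.18%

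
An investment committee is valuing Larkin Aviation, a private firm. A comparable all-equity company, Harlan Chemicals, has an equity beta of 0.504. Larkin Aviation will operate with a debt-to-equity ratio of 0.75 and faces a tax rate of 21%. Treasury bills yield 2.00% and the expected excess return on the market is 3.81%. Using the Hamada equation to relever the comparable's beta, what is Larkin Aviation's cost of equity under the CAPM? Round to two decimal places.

β_L = β_U × [1 + (1 − t)(D/E)] = 0.504 × [1 + (1 − 0.21) × 0.75]
    = 0.504 × [1 + 0.79 × 0.75] = 0.504 × 1.5925 = 0.8026
E(R) = R_f + β_L × MRP = 2.00% + 0.8026 × 3.81% = 5.06%

5.06%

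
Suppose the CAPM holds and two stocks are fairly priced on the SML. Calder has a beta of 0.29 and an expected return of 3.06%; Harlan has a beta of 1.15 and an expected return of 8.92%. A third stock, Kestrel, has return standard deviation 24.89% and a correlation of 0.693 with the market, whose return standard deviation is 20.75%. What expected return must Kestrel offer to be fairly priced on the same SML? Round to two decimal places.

6.75%

MRP = (8.92% − 3.06%) / (1.15 − 0.29) = 6.8140%
R_f = 3.06% − 0.29 × 6.8140% = 1.0839%
β_Kestrel = ρ·σ_i/σ_m = 0.693 × 24.89 / 20.75 = 0.8313
E(R_Kestrel) = R_f + β × MRP = 1.0839% + 0.8313 × 6.8140% = 6.75%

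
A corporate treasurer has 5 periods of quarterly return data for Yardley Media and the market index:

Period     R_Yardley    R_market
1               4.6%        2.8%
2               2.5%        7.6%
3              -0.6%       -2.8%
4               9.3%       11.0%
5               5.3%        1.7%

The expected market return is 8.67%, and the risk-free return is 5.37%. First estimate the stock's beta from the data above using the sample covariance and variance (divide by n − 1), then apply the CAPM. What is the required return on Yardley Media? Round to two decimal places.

Mean R_i = (4.6 + 2.5 − 0.6 + 9.3 + 5.3) / 5 = 4.2200%
Mean R_m = (2.8 + 7.6 − 2.8 + 11.0 + 1.7) / 5 = 4.0600%
Σ(R_i − R̄_i)(R_m − R̄_m) = 59.2040  ⇒  Cov = 59.2040 / 4 = 14.8010
Σ(R_m − R̄_m)² = 114.9120  ⇒  Var(R_m) = 114.9120 / 4 = 28.7280
β = Cov / Var(R_m) = 14.8010 / 28.7280 = 0.5152
MRP = 8.67% − 5.37% = 3.30%
E(R) = R_f + β × MRP = 5.37% + 0.5152 × 3.30% = 7.07%

7.07%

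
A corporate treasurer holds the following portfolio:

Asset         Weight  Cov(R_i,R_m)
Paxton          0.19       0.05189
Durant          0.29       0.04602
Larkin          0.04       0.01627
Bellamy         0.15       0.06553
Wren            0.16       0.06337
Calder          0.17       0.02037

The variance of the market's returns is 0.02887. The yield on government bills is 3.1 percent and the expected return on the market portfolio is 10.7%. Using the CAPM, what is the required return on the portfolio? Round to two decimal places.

β_Paxton = 0.05189 / 0.02887 = 1.7974
β_Durant = 0.04602 / 0.02887 = 1.5940
β_Larkin = 0.01627 / 0.02887 = 0.5636
β_Bellamy = 0.06553 / 0.02887 = 2.2698
β_Wren = 0.06337 / 0.02887 = 2.1950
β_Calder = 0.02037 / 0.02887 = 0.7056
β_P = Σ w_i β_i = 0.19×1.7974 + 0.29×1.5940 + 0.04×0.5636 + 0.15×2.2698 + 0.16×2.1950 + 0.17×0.7056 = 1.6379
MRP = 10.7% − 3.1% = 7.60%
E(R_P) = R_f + β_P × MRP = 3.1% + 1.6379 × 7.6% = 15.55%

15.55%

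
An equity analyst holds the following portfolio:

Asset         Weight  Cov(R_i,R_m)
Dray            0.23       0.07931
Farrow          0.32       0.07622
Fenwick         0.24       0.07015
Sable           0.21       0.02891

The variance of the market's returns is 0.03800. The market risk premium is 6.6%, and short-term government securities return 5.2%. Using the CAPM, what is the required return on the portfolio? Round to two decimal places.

16.58%

β_Dray = 0.07931 / 0.03800 = 2.0871
β_Farrow = 0.07622 / 0.03800 = 2.0058
β_Fenwick = 0.07015 / 0.03800 = 1.8461
β_Sable = 0.02891 / 0.03800 = 0.7608
β_P = Σ w_i β_i = 0.23×2.0871 + 0.32×2.0058 + 0.24×1.8461 + 0.21×0.7608 = 1.7247
E(R_P) = R_f + β_P × MRP = 5.2% + 1.7247 × 6.6% = 16.58%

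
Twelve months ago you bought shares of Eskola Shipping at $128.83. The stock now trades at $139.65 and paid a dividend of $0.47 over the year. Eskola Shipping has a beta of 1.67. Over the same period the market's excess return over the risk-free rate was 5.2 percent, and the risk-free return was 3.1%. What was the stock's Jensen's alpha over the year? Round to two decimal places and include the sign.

Realised HPR = (P1 + D1 − P0) / P0 = (139.65 + 0.47 − 128.83) / 128.83 = 11.29 / 128.83 = 8.7635%
CAPM required = R_f + β·MRP = 3.1% + 1.67 × 5.2% = 11.7840%
α = realised − required = 8.7635% − 11.7840% = -3.02%

-3.02%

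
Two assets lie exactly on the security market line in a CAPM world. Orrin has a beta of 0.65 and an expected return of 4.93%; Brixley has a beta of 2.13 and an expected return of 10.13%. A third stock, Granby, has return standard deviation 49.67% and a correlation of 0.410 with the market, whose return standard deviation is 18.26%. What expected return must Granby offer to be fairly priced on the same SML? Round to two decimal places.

6.56%

MRP = (10.13% − 4.93%) / (2.13 − 0.65) = 3.5135%
R_f = 4.93% − 0.65 × 3.5135% = 2.6462%
β_Granby = ρ·σ_i/σ_m = 0.410 × 49.67 / 18.26 = 1.1153
E(R_Granby) = R_f + β × MRP = 2.6462% + 1.1153 × 3.5135% = 6.56%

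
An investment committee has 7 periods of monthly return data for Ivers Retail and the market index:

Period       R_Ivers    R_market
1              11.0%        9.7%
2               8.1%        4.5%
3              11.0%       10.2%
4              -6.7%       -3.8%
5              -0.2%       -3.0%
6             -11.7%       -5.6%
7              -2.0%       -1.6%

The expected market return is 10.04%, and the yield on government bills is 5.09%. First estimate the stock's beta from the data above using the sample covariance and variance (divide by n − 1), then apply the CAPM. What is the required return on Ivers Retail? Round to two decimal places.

Mean R_i = (11.0 + 8.1 + 11.0 − 6.7 − 0.2 − 11.7 − 2.0) / 7 = 1.3571%
Mean R_m = (9.7 + 4.5 + 10.2 − 3.8 − 3.0 − 5.6 − 1.6) / 7 = 1.4857%
Σ(R_i − R̄_i)(R_m − R̄_m) = 336.0157  ⇒  Cov = 336.0157 / 6 = 56.0026
Σ(R_m − R̄_m)² = 260.2886  ⇒  Var(R_m) = 260.2886 / 6 = 43.3814
β = Cov / Var(R_m) = 56.0026 / 43.3814 = 1.2909
MRP = 10.04% − 5.09% = 4.95%
E(R) = R_f + β × MRP = 5.09% + 1.2909 × 4.95% = 11.48%

11.48%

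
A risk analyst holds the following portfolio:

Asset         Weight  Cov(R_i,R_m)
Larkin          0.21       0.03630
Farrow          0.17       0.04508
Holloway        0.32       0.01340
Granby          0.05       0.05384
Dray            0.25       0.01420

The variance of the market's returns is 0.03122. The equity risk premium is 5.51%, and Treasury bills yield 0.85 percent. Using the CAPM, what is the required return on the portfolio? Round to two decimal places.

β_Larkin = 0.03630 / 0.03122 = 1.1627
β_Farrow = 0.04508 / 0.03122 = 1.4439
β_Holloway = 0.01340 / 0.03122 = 0.4292
β_Granby = 0.05384 / 0.03122 = 1.7245
β_Dray = 0.01420 / 0.03122 = 0.4548
β_P = Σ w_i β_i = 0.21×1.1627 + 0.17×1.4439 + 0.32×0.4292 + 0.05×1.7245 + 0.25×0.4548 = 0.8269
E(R_P) = R_f + β_P × MRP = 0.85% + 0.8269 × 5.51% = 5.41%

5.41%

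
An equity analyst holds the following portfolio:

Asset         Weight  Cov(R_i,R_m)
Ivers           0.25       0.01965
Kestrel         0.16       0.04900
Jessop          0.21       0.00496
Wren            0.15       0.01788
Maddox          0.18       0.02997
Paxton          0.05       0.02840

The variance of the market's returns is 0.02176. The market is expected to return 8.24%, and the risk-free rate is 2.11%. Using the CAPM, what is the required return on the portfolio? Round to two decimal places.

β_Ivers = 0.01965 / 0.02176 = 0.9030
β_Kestrel = 0.04900 / 0.02176 = 2.2518
β_Jessop = 0.00496 / 0.02176 = 0.2279
β_Wren = 0.01788 / 0.02176 = 0.8217
β_Maddox = 0.02997 / 0.02176 = 1.3773
β_Paxton = 0.02840 / 0.02176 = 1.3051
β_P = Σ w_i β_i = 0.25×0.9030 + 0.16×2.2518 + 0.21×0.2279 + 0.15×0.8217 + 0.18×1.3773 + 0.05×1.3051 = 1.0703
MRP = 8.24% − 2.11% = 6.13%
E(R_P) = R_f + β_P × MRP = 2.11% + 1.0703 × 6.13% = 8.67%

8.67%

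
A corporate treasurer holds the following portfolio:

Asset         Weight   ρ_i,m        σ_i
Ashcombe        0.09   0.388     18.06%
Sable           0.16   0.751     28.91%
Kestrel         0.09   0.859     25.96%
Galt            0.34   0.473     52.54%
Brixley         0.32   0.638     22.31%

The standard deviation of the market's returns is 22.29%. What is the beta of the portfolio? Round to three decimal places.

0.858

β_Ashcombe = 0.388 × 18.06% / 22.29% = 0.3144
β_Sable = 0.751 × 28.91% / 22.29% = 0.9740
β_Kestrel = 0.859 × 25.96% / 22.29% = 1.0004
β_Galt = 0.473 × 52.54% / 22.29% = 1.1149
β_Brixley = 0.638 × 22.31% / 22.29% = 0.6386
β_P = Σ w_i β_i = 0.09×0.3144 + 0.16×0.9740 + 0.09×1.0004 + 0.34×1.1149 + 0.32×0.6386 = 0.8576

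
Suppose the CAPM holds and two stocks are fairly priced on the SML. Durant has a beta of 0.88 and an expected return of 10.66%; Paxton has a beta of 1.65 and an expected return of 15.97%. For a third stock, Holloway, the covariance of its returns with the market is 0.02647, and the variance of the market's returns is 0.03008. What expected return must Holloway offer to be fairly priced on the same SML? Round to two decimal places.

MRP = (15.97% − 10.66%) / (1.65 − 0.88) = 6.8961%
R_f = 10.66% − 0.88 × 6.8961% = 4.5914%
β_Holloway = Cov / Var(R_m) = 0.02647 / 0.03008 = 0.8800
E(R_Holloway) = R_f + β × MRP = 4.5914% + 0.8800 × 6.8961% = 10.66%

10.66%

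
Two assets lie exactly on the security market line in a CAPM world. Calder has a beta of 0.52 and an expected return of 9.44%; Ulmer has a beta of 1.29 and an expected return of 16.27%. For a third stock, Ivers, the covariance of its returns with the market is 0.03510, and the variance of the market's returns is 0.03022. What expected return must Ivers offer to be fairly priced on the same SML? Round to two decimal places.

MRP = (16.27% − 9.44%) / (1.29 − 0.52) = 8.8701%
R_f = 9.44% − 0.52 × 8.8701% = 4.8275%
β_Ivers = Cov / Var(R_m) = 0.03510 / 0.03022 = 1.1615
E(R_Ivers) = R_f + β × MRP = 4.8275% + 1.1615 × 8.8701% = 15.13%

15.13%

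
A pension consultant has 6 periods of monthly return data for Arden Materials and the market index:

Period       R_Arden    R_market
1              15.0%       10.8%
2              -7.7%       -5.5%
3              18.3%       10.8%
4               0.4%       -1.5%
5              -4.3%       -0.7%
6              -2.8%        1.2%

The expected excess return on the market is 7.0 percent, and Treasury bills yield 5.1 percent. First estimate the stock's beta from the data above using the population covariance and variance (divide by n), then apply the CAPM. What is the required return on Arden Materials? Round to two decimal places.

Mean R_i = (15.0 − 7.7 + 18.3 + 0.4 − 4.3 − 2.8) / 6 = 3.1500%
Mean R_m = (10.8 − 5.5 + 10.8 − 1.5 − 0.7 + 1.2) / 6 = 2.5167%
Σ(R_i − R̄_i)(R_m − R̄_m) = 353.4750  ⇒  Cov = 353.4750 / 6 = 58.9125
Σ(R_m − R̄_m)² = 229.7083  ⇒  Var(R_m) = 229.7083 / 6 = 38.2847
β = Cov / Var(R_m) = 58.9125 / 38.2847 = 1.5388
E(R) = R_f + β × MRP = 5.1% + 1.5388 × 7.0% = 15.87%

15.87%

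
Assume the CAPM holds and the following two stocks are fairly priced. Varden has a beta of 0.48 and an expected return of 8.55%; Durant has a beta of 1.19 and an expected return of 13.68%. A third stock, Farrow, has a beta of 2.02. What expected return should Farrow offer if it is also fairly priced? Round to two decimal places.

MRP (SML slope) = (13.68% − 8.55%) / (1.19 − 0.48) = 5.13% / 0.71 = 7.2254%
R_f (intercept) = 8.55% − 0.48 × 7.2254% = 5.0818%
E(R_Farrow) = R_f + β × MRP = 5.0818% + 2.02 × 7.2254% = 19.68%

19.68%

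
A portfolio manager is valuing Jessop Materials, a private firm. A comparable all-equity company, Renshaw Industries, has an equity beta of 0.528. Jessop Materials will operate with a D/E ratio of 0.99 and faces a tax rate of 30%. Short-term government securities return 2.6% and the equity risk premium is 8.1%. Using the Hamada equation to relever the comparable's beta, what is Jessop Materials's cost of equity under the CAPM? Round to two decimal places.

9.84%

β_L = β_U × [1 + (1 − t)(D/E)] = 0.528 × [1 + (1 − 0.30) × 0.99]
    = 0.528 × [1 + 0.70 × 0.99] = 0.528 × 1.6930 = 0.8939
E(R) = R_f + β_L × MRP = 2.6% + 0.8939 × 8.1% = 9.84%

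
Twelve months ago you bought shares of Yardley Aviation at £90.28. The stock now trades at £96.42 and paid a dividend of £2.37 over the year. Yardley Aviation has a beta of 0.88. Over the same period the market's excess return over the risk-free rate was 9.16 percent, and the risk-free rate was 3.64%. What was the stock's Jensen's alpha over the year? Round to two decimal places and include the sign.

-2.27%

Realised HPR = (P1 + D1 − P0) / P0 = (96.42 + 2.37 − 90.28) / 90.28 = 8.51 / 90.28 = 9.4262%
CAPM required = R_f + β·MRP = 3.64% + 0.88 × 9.16% = 11.7008%
α = realised − required = 9.4262% − 11.7008% = -2.27%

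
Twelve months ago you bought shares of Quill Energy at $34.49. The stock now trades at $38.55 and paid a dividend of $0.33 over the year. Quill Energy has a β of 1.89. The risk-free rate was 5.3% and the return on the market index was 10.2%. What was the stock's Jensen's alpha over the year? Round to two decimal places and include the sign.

-1.83%

Realised HPR = (P1 + D1 − P0) / P0 = (38.55 + 0.33 − 34.49) / 34.49 = 4.39 / 34.49 = 12.7283%
MRP = 10.2% − 5.3% = 4.90%
CAPM required = R_f + β·MRP = 5.3% + 1.89 × 4.9% = 14.5610%
α = realised − required = 12.7283% − 14.5610% = -1.83%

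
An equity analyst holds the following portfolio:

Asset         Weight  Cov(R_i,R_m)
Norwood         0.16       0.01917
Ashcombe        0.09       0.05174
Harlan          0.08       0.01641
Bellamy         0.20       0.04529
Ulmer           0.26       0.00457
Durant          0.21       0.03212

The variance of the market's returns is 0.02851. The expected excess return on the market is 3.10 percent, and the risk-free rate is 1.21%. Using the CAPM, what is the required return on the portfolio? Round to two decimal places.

β_Norwood = 0.01917 / 0.02851 = 0.6724
β_Ashcombe = 0.05174 / 0.02851 = 1.8148
β_Harlan = 0.01641 / 0.02851 = 0.5756
β_Bellamy = 0.04529 / 0.02851 = 1.5886
β_Ulmer = 0.00457 / 0.02851 = 0.1603
β_Durant = 0.03212 / 0.02851 = 1.1266
β_P = Σ w_i β_i = 0.16×0.6724 + 0.09×1.8148 + 0.08×0.5756 + 0.20×1.5886 + 0.26×0.1603 + 0.21×1.1266 = 0.9129
E(R_P) = R_f + β_P × MRP = 1.21% + 0.9129 × 3.10% = 4.04%

4.04%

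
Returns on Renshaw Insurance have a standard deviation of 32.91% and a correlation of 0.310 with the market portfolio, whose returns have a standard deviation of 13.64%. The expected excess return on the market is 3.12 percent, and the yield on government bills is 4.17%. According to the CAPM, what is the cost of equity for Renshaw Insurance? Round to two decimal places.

β = ρ × σ_i / σ_m = 0.310 × 32.91% / 13.64% = 0.7480
E(R) = 4.17% + 0.7480 × 3.12% = 6.50%

6.50%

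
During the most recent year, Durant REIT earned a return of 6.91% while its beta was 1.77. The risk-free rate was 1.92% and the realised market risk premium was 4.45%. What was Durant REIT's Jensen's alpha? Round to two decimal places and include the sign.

-2.89%

CAPM benchmark = R_f + β(R_m − R_f) = 1.92% + 1.77 × 4.45% = 9.7965%
α = actual − benchmark = 6.91% − 9.7965% = -2.89%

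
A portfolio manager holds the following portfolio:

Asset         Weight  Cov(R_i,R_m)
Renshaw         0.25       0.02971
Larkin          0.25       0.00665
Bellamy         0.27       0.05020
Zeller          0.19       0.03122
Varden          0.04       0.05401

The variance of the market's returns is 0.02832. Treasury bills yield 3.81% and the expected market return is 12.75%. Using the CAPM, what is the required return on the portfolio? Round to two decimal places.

13.51%

β_Renshaw = 0.02971 / 0.02832 = 1.0491
β_Larkin = 0.00665 / 0.02832 = 0.2348
β_Bellamy = 0.05020 / 0.02832 = 1.7726
β_Zeller = 0.03122 / 0.02832 = 1.1024
β_Varden = 0.05401 / 0.02832 = 1.9071
β_P = Σ w_i β_i = 0.25×1.0491 + 0.25×0.2348 + 0.27×1.7726 + 0.19×1.1024 + 0.04×1.9071 = 1.0853
MRP = 12.75% − 3.81% = 8.94%
E(R_P) = R_f + β_P × MRP = 3.81% + 1.0853 × 8.94% = 13.51%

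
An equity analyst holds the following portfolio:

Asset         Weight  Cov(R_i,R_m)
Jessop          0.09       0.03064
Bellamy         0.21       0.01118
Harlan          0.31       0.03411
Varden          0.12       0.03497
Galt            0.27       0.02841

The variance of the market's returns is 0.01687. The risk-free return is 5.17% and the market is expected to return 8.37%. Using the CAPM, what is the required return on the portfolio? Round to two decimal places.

β_Jessop = 0.03064 / 0.01687 = 1.8162
β_Bellamy = 0.01118 / 0.01687 = 0.6627
β_Harlan = 0.03411 / 0.01687 = 2.0219
β_Varden = 0.03497 / 0.01687 = 2.0729
β_Galt = 0.02841 / 0.01687 = 1.6841
β_P = Σ w_i β_i = 0.09×1.8162 + 0.21×0.6627 + 0.31×2.0219 + 0.12×2.0729 + 0.27×1.6841 = 1.6329
MRP = 8.37% − 5.17% = 3.20%
E(R_P) = R_f + β_P × MRP = 5.17% + 1.6329 × 3.20% = 10.40%

10.40%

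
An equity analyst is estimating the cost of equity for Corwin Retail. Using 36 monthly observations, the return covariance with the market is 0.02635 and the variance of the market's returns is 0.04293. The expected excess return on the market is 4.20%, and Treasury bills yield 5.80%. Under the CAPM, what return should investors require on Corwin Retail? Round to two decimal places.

8.38%

β = Cov(R_i, R_m) / Var(R_m) = 0.02635 / 0.04293 = 0.6138
E(R) = R_f + β × MRP = 5.80% + 0.6138 × 4.20% = 8.38%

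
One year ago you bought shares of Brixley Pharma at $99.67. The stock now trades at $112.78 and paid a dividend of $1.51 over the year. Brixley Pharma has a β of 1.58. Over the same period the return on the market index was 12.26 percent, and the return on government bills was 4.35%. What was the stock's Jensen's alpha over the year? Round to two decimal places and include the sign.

Realised HPR = (P1 + D1 − P0) / P0 = (112.78 + 1.51 − 99.67) / 99.67 = 14.62 / 99.67 = 14.6684%
MRP = 12.26% − 4.35% = 7.91%
CAPM required = R_f + β·MRP = 4.35% + 1.58 × 7.91% = 16.8478%
α = realised − required = 14.6684% − 16.8478% = -2.18%

-2.18%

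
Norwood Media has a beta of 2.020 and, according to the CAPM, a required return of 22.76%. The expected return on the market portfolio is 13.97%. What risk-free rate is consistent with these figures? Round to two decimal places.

5.35%

E(R) = R_f + β(E(R_m) − R_f) = R_f(1 − β) + β·E(R_m)
22.76% = R_f × (1 − 2.020) + 2.020 × 13.97%
22.76% = R_f × -1.020 + 28.21940%
R_f = (22.76% − 28.21940%) / -1.020 = 5.35%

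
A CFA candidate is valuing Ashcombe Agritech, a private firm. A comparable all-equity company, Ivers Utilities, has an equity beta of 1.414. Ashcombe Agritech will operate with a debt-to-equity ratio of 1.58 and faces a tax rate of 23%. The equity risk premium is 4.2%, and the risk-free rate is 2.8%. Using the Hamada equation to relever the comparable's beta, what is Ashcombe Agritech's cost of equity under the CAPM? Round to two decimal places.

β_L = β_U × [1 + (1 − t)(D/E)] = 1.414 × [1 + (1 − 0.23) × 1.58]
    = 1.414 × [1 + 0.77 × 1.58] = 1.414 × 2.2166 = 3.1343
E(R) = R_f + β_L × MRP = 2.8% + 3.1343 × 4.2% = 15.96%

15.96%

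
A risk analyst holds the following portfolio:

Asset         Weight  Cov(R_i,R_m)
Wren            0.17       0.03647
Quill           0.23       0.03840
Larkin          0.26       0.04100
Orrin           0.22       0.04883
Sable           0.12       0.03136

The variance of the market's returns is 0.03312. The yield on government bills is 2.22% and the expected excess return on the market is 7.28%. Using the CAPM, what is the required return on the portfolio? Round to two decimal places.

β_Wren = 0.03647 / 0.03312 = 1.1011
β_Quill = 0.03840 / 0.03312 = 1.1594
β_Larkin = 0.04100 / 0.03312 = 1.2379
β_Orrin = 0.04883 / 0.03312 = 1.4743
β_Sable = 0.03136 / 0.03312 = 0.9469
β_P = Σ w_i β_i = 0.17×1.1011 + 0.23×1.1594 + 0.26×1.2379 + 0.22×1.4743 + 0.12×0.9469 = 1.2137
E(R_P) = R_f + β_P × MRP = 2.22% + 1.2137 × 7.28% = 11.06%

11.06%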